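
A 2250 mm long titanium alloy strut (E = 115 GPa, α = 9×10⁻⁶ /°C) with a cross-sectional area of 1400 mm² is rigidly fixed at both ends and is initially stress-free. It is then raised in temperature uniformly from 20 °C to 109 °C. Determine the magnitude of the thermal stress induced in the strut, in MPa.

Because both ends are immovable the net strain is zero, and the suppressed thermal strain is αΔT = 9×10⁻⁶ × 89 = 801×10⁻⁶.
Hence σ = E·αΔT = 115×10³ × 801×10⁻⁶ = 92.11 MPa, compressive.

σ ≈ 92.1 MPa (compressive)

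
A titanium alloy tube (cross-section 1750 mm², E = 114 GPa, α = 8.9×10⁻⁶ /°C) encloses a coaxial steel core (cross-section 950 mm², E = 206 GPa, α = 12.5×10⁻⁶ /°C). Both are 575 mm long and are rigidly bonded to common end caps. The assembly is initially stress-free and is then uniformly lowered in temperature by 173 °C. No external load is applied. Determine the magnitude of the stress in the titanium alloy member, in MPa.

σ ≈ 35.2 MPa (compressive)

The steel has the larger α, so on cooling it would change length more than the titanium alloy if both were free. The rigid plates force a common final length, so the steel is put into tension and the titanium alloy into compression, with equal and opposite forces P (no external load).
Equating the net (thermal + elastic) strains gives |α₁ − α₂|·ΔT = P·[1/(A₁E₁) + 1/(A₂E₂)].
|α₁ − α₂|·ΔT = 3.6×10⁻⁶ × 173 = 0.0006228.
1/(A₁E₁) + 1/(A₂E₂) = 1/(1750×114×10³) + 1/(950×206×10³) = 1.012×10⁻⁸ N⁻¹.
P = 0.0006228 / 1.012×10⁻⁸ = 61530 N = 61.53 kN.
σ_{titanium alloy} = P/A₁ = 61530/1750 = 35.16 MPa, compressive.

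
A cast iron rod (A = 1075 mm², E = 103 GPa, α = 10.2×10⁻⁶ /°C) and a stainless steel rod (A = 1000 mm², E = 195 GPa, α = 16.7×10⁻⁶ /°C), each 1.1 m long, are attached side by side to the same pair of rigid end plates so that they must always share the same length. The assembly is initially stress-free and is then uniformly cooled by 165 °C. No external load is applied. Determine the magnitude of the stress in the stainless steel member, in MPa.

σ ≈ 75.7 MPa (tensile)

Both members must finish at the same length. With the larger α, the stainless steel tends to over-contract; the plates restrain it, putting the stainless steel in tension and the cast iron in compression. With no external load the two internal forces are equal and opposite, magnitude P.
Setting the final lengths equal and cancelling L: (α₁ − α₂)ΔT = P/(A₁E₁) + P/(A₂E₂).
|α₁ − α₂|·ΔT = 6.5×10⁻⁶ × 165 = 0.001072.
1/(A₁E₁) + 1/(A₂E₂) = 1/(1075×103×10³) + 1/(1000×195×10³) = 1.416×10⁻⁸ N⁻¹.
P = 0.001072 / 1.416×10⁻⁸ = 75740 N = 75.74 kN.
σ_{stainless steel} = P/A₂ = 75740/1000 = 75.74 MPa, tensile.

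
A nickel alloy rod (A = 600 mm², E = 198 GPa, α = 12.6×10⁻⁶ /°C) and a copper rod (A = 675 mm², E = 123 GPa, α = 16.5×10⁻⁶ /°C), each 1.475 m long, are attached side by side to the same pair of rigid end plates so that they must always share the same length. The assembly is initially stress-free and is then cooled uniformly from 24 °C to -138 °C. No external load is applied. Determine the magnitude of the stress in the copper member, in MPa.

Both members must finish at the same length. With the larger α, the copper tends to over-contract; the plates restrain it, putting the copper in tension and the nickel alloy in compression. With no external load the two internal forces are equal and opposite, magnitude P.
Equating the net (thermal + elastic) strains gives |α₁ − α₂|·ΔT = P·[1/(A₁E₁) + 1/(A₂E₂)].
|α₁ − α₂|·ΔT = 3.9×10⁻⁶ × 162 = 0.0006318.
1/(A₁E₁) + 1/(A₂E₂) = 1/(600×198×10³) + 1/(675×123×10³) = 2.046×10⁻⁸ N⁻¹.
So P = 0.0006318 / 2.046×10⁻⁸ = 30.88 kN.
σ_{copper} = P/A₂ = 30880/675 = 45.74 MPa, tensile.

σ ≈ 45.7 MPa (tensile)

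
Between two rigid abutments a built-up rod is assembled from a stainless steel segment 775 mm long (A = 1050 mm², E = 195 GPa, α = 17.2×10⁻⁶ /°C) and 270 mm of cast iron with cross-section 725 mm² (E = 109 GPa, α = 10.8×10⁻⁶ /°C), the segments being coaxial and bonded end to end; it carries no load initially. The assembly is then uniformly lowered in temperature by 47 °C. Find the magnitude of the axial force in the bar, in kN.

If the supports were absent, the total length change would be Σ αᵢΔT Lᵢ = 17.2×10⁻⁶×47×775 + 10.8×10⁻⁶×47×270 = 0.7636 mm.
Since the ends are fixed, an axial force P builds up, equal in every segment, with P · Σ Lᵢ/(AᵢEᵢ) = δ_free.
The series flexibility is Σ Lᵢ/(AᵢEᵢ) = 775/(1050×195×10³) + 270/(725×109×10³) = 7.202×10⁻⁶ mm/N.
So P = 0.7636 / 7.202×10⁻⁶ = 106 kN, tensile.

P ≈ 106 kN (tensile)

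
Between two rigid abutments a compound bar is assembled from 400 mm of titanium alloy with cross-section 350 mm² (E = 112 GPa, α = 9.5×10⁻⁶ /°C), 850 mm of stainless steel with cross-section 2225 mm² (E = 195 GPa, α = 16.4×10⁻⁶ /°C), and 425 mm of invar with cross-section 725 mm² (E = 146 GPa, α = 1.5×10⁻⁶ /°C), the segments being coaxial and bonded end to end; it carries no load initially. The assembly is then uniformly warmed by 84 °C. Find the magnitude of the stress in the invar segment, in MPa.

With the walls removed the bar would change length by δ_free = Σ αᵢΔT Lᵢ = 9.5×10⁻⁶×84×400 + 16.4×10⁻⁶×84×850 + 1.5×10⁻⁶×84×425 = 1.544 mm.
The walls prevent any net length change, so an axial force P (same in every segment) develops. Compatibility: P · Σ Lᵢ/(AᵢEᵢ) = δ_free.
The series flexibility is Σ Lᵢ/(AᵢEᵢ) = 400/(350×112×10³) + 850/(2225×195×10³) + 425/(725×146×10³) = 1.618×10⁻⁵ mm/N.
Hence P = δ_free / Σ(L/AE) = 1.544/1.618×10⁻⁵ = 95.42 kN (compressive).
σ_{invar} = P / A = 95420 / 725 = 131.6 MPa.

σ ≈ 132 MPa (compressive)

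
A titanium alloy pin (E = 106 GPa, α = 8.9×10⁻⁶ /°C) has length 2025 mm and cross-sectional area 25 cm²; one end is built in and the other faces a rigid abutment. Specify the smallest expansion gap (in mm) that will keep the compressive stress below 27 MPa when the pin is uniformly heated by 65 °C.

With no wall the pin would lengthen by αΔT L = 8.9×10⁻⁶ × 65 × 2025 = 1.171 mm.
A stress of 27 MPa corresponds to the wall pushing the pin back by σL/E = 27×2025/(106×10³) = 0.5158 mm.
So the gap has to take up the difference, g_min = δ_free − σL/E = 1.171 − 0.5158 = 0.6557 mm.

g ≈ 0.656 mm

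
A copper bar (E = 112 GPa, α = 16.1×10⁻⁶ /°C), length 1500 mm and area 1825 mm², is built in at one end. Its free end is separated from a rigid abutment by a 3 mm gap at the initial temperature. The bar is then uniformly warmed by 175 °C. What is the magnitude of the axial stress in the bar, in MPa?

Unrestrained expansion: δ_free = αΔT L = 16.1×10⁻⁶ × 175 × 1500 = 4.226 mm.
The gap closes (δ_free > 3 mm) and the wall then resists a further 4.226 − 3 = 1.226 mm of expansion.
Compatibility: PL/(AE) = 1.226 mm, so σ = P/A = E × (1.226/1500) = 91.56 MPa.

σ ≈ 91.6 MPa (compressive)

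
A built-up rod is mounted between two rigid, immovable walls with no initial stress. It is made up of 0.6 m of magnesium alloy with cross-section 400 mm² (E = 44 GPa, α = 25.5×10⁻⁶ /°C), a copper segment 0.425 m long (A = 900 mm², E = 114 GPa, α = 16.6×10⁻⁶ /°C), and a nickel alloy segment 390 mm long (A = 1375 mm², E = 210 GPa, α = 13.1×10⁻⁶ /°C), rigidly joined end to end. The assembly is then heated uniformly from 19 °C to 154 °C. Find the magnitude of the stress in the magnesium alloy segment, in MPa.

If the supports were absent, the total length change would be Σ αᵢΔT Lᵢ = 25.5×10⁻⁶×135×600 + 16.6×10⁻⁶×135×425 + 13.1×10⁻⁶×135×390 = 3.708 mm.
The rigid supports impose zero overall length change; the single axial force P common to all segments must satisfy P Σ Lᵢ/(AᵢEᵢ) = δ_free.
Σ Lᵢ/(AᵢEᵢ) = 600/(400×44×10³) + 425/(900×114×10³) + 390/(1375×210×10³) = 3.958×10⁻⁵ mm/N.
P = 3.708 / 3.958×10⁻⁵ = 93670 N = 93.67 kN, compressive.
σ_{magnesium alloy} = P / A = 93670 / 400 = 234.2 MPa.

σ ≈ 234 MPa (compressive)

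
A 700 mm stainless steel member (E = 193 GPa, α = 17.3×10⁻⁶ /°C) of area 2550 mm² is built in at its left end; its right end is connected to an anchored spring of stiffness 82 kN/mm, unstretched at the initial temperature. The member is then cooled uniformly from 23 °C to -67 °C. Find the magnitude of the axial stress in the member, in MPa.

The unrestrained thermal change is αΔT L = 17.3×10⁻⁶ × 90 × 700 = 1.09 mm.
Let P be the tensile force in the spring. The member extends elastically by PL/(AE) and the spring stretches by P/k; together these equal δ_free.
P [ L/(AE) + 1/k ] = δ_free → P [ 700/(2550×193×10³) + 1/(82×10³) ] = 1.09.
P = 1.09 / 1.362×10⁻⁵ = 80040 N.
σ = P/A = 80040/2550 = 31.39 MPa.

σ ≈ 31.4 MPa (tensile)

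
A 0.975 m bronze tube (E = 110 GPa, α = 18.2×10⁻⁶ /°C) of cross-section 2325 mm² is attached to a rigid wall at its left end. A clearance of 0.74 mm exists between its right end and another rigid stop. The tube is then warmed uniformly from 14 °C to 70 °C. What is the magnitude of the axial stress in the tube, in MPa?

Free thermal elongation = αΔT L = 18.2×10⁻⁶ × 56 × 975 = 0.9937 mm.
The gap closes (δ_free > 0.74 mm) and the wall then resists a further 0.9937 − 0.74 = 0.2537 mm of expansion.
Compatibility: PL/(AE) = 0.2537 mm, so σ = P/A = E × (0.2537/975) = 28.62 MPa.

σ ≈ 28.6 MPa (compressive)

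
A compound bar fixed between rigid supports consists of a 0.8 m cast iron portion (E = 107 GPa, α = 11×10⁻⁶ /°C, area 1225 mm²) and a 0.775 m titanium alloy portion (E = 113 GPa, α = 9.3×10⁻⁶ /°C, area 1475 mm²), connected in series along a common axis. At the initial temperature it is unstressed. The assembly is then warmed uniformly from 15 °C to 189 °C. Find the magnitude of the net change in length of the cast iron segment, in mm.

Free thermal expansion of the whole bar: Σ αᵢΔT Lᵢ = 11×10⁻⁶×174×800 + 9.3×10⁻⁶×174×775 = 2.785 mm.
Since the ends are fixed, an axial force P builds up, equal in every segment, with P · Σ Lᵢ/(AᵢEᵢ) = δ_free.
Σ Lᵢ/(AᵢEᵢ) = 800/(1225×107×10³) + 775/(1475×113×10³) = 1.075×10⁻⁵ mm/N.
P = 2.785 / 1.075×10⁻⁵ = 259000 N = 259 kN, compressive.
For the cast iron segment, free thermal change = 11×10⁻⁶×174×800 = 1.531 mm and elastic change from P = 259000×800/(1225×107×10³) = 1.581 mm; these oppose, so the net change is 0.0497 mm (segment shortens).

|ΔL| ≈ 0.0497 mm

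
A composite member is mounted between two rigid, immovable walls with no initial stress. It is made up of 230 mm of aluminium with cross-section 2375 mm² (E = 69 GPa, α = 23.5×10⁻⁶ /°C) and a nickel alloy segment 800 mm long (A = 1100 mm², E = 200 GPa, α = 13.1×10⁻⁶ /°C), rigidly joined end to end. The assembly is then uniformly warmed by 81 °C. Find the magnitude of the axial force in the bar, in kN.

P ≈ 255 kN (compressive)

With the walls removed the bar would change length by δ_free = Σ αᵢΔT Lᵢ = 23.5×10⁻⁶×81×230 + 13.1×10⁻⁶×81×800 = 1.287 mm.
The rigid supports impose zero overall length change; the single axial force P common to all segments must satisfy P Σ Lᵢ/(AᵢEᵢ) = δ_free.
The series flexibility is Σ Lᵢ/(AᵢEᵢ) = 230/(2375×69×10³) + 800/(1100×200×10³) = 5.04×10⁻⁶ mm/N.
So P = 1.287 / 5.04×10⁻⁶ = 255.3 kN, compressive.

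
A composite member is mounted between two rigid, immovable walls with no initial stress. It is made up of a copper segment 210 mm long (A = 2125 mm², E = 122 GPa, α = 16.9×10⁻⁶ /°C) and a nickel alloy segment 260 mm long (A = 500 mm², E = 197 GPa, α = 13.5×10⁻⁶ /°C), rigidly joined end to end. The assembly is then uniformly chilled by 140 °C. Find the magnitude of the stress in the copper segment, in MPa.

σ ≈ 135 MPa (tensile)

Free thermal contraction of the whole bar: Σ αᵢΔT Lᵢ = 16.9×10⁻⁶×140×210 + 13.5×10⁻⁶×140×260 = 0.9883 mm.
Since the ends are fixed, an axial force P builds up, equal in every segment, with P · Σ Lᵢ/(AᵢEᵢ) = δ_free.
Σ Lᵢ/(AᵢEᵢ) = 210/(2125×122×10³) + 260/(500×197×10³) = 3.45×10⁻⁶ mm/N.
Hence P = δ_free / Σ(L/AE) = 0.9883/3.45×10⁻⁶ = 286.5 kN (tensile).
σ_{copper} = P / A = 286500 / 2125 = 134.8 MPa.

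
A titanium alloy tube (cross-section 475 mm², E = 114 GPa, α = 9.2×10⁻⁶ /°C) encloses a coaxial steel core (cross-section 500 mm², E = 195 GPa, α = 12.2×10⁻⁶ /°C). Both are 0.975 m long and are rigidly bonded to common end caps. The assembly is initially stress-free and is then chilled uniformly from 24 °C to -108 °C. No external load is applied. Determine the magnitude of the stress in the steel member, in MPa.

The steel has the larger α, so on cooling it would change length more than the titanium alloy if both were free. The rigid plates force a common final length, so the steel is put into tension and the titanium alloy into compression, with equal and opposite forces P (no external load).
Equating the net (thermal + elastic) strains gives |α₁ − α₂|·ΔT = P·[1/(A₁E₁) + 1/(A₂E₂)].
|α₁ − α₂|·ΔT = 3×10⁻⁶ × 132 = 0.000396.
1/(A₁E₁) + 1/(A₂E₂) = 1/(475×114×10³) + 1/(500×195×10³) = 2.872×10⁻⁸ N⁻¹.
P = 0.000396 / 2.872×10⁻⁸ = 13790 N = 13.79 kN.
σ_{steel} = P/A₂ = 13790/500 = 27.57 MPa, tensile.

σ ≈ 27.6 MPa (tensile)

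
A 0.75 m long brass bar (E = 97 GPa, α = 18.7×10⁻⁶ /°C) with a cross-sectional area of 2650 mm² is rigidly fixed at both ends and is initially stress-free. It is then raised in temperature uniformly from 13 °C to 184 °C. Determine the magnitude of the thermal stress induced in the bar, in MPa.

σ ≈ 310 MPa (compressive)

Because both ends are immovable the net strain is zero, and the suppressed thermal strain is αΔT = 18.7×10⁻⁶ × 171 = 3197.7×10⁻⁶.
Hence σ = E·αΔT = 97×10³ × 3197.7×10⁻⁶ = 310.2 MPa, compressive.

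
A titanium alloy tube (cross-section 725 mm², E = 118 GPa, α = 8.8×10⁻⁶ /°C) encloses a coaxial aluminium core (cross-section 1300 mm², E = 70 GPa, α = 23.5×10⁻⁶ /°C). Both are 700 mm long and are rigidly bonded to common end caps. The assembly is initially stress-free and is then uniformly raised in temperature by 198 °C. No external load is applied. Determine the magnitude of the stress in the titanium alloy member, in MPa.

σ ≈ 177 MPa (tensile)

Equilibrium of a rigid end plate with no external load gives equal and opposite internal forces ±P in the two members. Since α_{aluminium} > α_{titanium alloy}, heating drives the aluminium into compression and the titanium alloy into tension.
Compatibility of the two members (thermal + elastic change equal): (α₁ − α₂)ΔT = P·[1/(A₁E₁) + 1/(A₂E₂)].
|α₁ − α₂|·ΔT = 14.7×10⁻⁶ × 198 = 0.002911.
1/(A₁E₁) + 1/(A₂E₂) = 1/(725×118×10³) + 1/(1300×70×10³) = 2.268×10⁻⁸ N⁻¹.
P = 0.002911 / 2.268×10⁻⁸ = 128300 N = 128.3 kN.
σ_{titanium alloy} = P/A₁ = 128300/725 = 177 MPa, tensile.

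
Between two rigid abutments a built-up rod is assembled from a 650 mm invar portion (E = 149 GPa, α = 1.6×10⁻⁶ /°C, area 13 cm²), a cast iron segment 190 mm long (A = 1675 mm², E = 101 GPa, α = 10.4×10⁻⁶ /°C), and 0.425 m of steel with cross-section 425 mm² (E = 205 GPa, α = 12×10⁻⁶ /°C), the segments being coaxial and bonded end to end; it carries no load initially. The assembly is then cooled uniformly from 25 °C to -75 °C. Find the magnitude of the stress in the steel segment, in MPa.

σ ≈ 204 MPa (tensile)

Free thermal contraction of the whole bar: Σ αᵢΔT Lᵢ = 1.6×10⁻⁶×100×650 + 10.4×10⁻⁶×100×190 + 12×10⁻⁶×100×425 = 0.8116 mm.
The rigid supports impose zero overall length change; the single axial force P common to all segments must satisfy P Σ Lᵢ/(AᵢEᵢ) = δ_free.
The series flexibility is Σ Lᵢ/(AᵢEᵢ) = 650/(1300×149×10³) + 190/(1675×101×10³) + 425/(425×205×10³) = 9.357×10⁻⁶ mm/N.
Hence P = δ_free / Σ(L/AE) = 0.8116/9.357×10⁻⁶ = 86.74 kN (tensile).
σ_{steel} = P / A = 86740 / 425 = 204.1 MPa.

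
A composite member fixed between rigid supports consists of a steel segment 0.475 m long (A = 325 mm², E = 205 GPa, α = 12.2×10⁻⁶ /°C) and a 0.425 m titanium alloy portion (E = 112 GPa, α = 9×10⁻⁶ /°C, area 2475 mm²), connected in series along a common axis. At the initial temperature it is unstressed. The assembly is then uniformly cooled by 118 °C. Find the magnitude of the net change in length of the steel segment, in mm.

|ΔL| ≈ 0.25 mm

With the walls removed the bar would change length by δ_free = Σ αᵢΔT Lᵢ = 12.2×10⁻⁶×118×475 + 9×10⁻⁶×118×425 = 1.135 mm.
Since the ends are fixed, an axial force P builds up, equal in every segment, with P · Σ Lᵢ/(AᵢEᵢ) = δ_free.
Σ Lᵢ/(AᵢEᵢ) = 475/(325×205×10³) + 425/(2475×112×10³) = 8.663×10⁻⁶ mm/N.
P = 1.135 / 8.663×10⁻⁶ = 131000 N = 131 kN, tensile.
For the steel segment, free thermal change = 12.2×10⁻⁶×118×475 = 0.6838 mm and elastic change from P = 131000×475/(325×205×10³) = 0.9342 mm; these oppose, so the net change is 0.25 mm (segment lengthens).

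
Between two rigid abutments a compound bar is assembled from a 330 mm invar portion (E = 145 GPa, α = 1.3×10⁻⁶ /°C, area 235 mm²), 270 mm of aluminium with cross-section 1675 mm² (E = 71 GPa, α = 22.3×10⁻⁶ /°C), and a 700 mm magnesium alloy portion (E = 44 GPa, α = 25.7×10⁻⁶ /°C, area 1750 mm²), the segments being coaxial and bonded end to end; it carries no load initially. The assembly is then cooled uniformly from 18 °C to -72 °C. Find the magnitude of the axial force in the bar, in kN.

P ≈ 105 kN (tensile)

If the supports were absent, the total length change would be Σ αᵢΔT Lᵢ = 1.3×10⁻⁶×90×330 + 22.3×10⁻⁶×90×270 + 25.7×10⁻⁶×90×700 = 2.2 mm.
The rigid supports impose zero overall length change; the single axial force P common to all segments must satisfy P Σ Lᵢ/(AᵢEᵢ) = δ_free.
Σ Lᵢ/(AᵢEᵢ) = 330/(235×145×10³) + 270/(1675×71×10³) + 700/(1750×44×10³) = 2.105×10⁻⁵ mm/N.
P = 2.2 / 2.105×10⁻⁵ = 104500 N = 104.5 kN, tensile.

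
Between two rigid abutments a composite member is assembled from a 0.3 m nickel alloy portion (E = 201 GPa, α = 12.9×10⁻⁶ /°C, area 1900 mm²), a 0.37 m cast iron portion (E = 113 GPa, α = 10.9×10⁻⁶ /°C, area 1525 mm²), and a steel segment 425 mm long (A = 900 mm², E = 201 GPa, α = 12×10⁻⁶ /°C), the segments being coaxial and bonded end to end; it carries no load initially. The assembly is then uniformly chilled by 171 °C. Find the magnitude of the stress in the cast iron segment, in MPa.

σ ≈ 276 MPa (tensile)

Free thermal contraction of the whole bar: Σ αᵢΔT Lᵢ = 12.9×10⁻⁶×171×300 + 10.9×10⁻⁶×171×370 + 12×10⁻⁶×171×425 = 2.224 mm.
The rigid supports impose zero overall length change; the single axial force P common to all segments must satisfy P Σ Lᵢ/(AᵢEᵢ) = δ_free.
The series flexibility is Σ Lᵢ/(AᵢEᵢ) = 300/(1900×201×10³) + 370/(1525×113×10³) + 425/(900×201×10³) = 5.282×10⁻⁶ mm/N.
P = 2.224 / 5.282×10⁻⁶ = 421000 N = 421 kN, tensile.
σ_{cast iron} = P / A = 421000 / 1525 = 276 MPa.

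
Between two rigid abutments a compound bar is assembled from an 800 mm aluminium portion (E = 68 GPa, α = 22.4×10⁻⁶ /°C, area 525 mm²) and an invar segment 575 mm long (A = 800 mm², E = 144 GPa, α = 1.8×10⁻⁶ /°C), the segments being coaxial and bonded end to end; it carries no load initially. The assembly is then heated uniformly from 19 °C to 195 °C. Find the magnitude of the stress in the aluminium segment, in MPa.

If the supports were absent, the total length change would be Σ αᵢΔT Lᵢ = 22.4×10⁻⁶×176×800 + 1.8×10⁻⁶×176×575 = 3.336 mm.
Since the ends are fixed, an axial force P builds up, equal in every segment, with P · Σ Lᵢ/(AᵢEᵢ) = δ_free.
Σ Lᵢ/(AᵢEᵢ) = 800/(525×68×10³) + 575/(800×144×10³) = 2.74×10⁻⁵ mm/N.
P = 3.336 / 2.74×10⁻⁵ = 121800 N = 121.8 kN, compressive.
σ_{aluminium} = P / A = 121800 / 525 = 231.9 MPa.

σ ≈ 232 MPa (compressive)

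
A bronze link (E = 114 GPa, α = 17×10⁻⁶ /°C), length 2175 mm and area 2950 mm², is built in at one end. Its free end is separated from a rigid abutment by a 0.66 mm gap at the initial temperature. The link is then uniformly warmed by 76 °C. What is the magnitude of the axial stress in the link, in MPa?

Unrestrained expansion: δ_free = αΔT L = 17×10⁻⁶ × 76 × 2175 = 2.81 mm.
This exceeds the 0.66 mm gap, so the wall pushes back. The portion of expansion that must be recovered elastically is δ_free − gap = 2.81 − 0.66 = 2.15 mm.
So σ = E(δ_free − g)/L = 114×10³ × 2.15/2175 = 112.7 MPa.

σ ≈ 113 MPa (compressive)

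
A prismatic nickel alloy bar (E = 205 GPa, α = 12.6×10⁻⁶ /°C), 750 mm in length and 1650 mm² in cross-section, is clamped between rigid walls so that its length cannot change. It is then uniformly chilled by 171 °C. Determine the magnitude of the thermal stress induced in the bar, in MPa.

Because both ends are immovable the net strain is zero, and the suppressed thermal strain is αΔT = 12.6×10⁻⁶ × 171 = 2154.6×10⁻⁶.
Hence σ = E·αΔT = 205×10³ × 2154.6×10⁻⁶ = 441.7 MPa, tensile.

σ ≈ 442 MPa (tensile)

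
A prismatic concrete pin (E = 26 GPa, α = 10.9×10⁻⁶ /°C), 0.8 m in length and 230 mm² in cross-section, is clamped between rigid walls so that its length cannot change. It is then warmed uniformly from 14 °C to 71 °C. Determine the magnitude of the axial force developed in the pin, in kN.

Full restraint means ε = 0, so the stress is σ = EαΔT = 26×10³ × 10.9×10⁻⁶ × 57 = 16.15 MPa.
P = AEαΔT = 230 × 26×10³ × 10.9×10⁻⁶ × 57 = 3.715 kN (compressive).

P ≈ 3.72 kN (compressive)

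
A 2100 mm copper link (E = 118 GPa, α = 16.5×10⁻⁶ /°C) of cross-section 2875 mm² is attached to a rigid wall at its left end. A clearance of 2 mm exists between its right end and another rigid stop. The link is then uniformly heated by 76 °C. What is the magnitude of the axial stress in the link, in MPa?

σ ≈ 35.6 MPa (compressive)

Unrestrained expansion: δ_free = αΔT L = 16.5×10⁻⁶ × 76 × 2100 = 2.633 mm.
The gap closes (δ_free > 2 mm) and the wall then resists a further 2.633 − 2 = 0.6334 mm of expansion.
That suppressed elongation corresponds to σ = E·Δ/L = 118×10³ × 0.6334/2100 = 35.59 MPa.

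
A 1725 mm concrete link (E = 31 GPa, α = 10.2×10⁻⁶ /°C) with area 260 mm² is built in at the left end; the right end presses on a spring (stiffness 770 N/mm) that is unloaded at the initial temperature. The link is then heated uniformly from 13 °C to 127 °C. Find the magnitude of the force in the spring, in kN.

P ≈ 1.33 kN

Free thermal expansion: δ_free = αΔT L = 10.2×10⁻⁶ × 114 × 1725 = 2.006 mm.
With a force P in the spring, the elastic change of the link is PL/(AE) and that of the spring is P/k; compatibility requires their sum to equal δ_free.
P [ L/(AE) + 1/k ] = δ_free → P [ 1725/(260×31×10³) + 1/(770) ] = 2.006.
P = 2.006 / 0.001513 = 1326 N.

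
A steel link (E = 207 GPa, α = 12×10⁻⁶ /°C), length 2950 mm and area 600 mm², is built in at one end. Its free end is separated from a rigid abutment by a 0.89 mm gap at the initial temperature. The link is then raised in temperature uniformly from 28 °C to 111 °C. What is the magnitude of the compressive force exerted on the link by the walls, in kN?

P ≈ 86.2 kN

If the wall were absent the link would grow by αΔT L = 12×10⁻⁶ × 83 × 2950 = 2.938 mm.
After closing the 0.89 mm clearance, 2.938 − 0.89 = 2.048 mm of expansion remains to be suppressed by the wall.
So σ = E(δ_free − g)/L = 207×10³ × 2.048/2950 = 143.7 MPa.
P = σA = 143.7 × 600 = 86.23 kN.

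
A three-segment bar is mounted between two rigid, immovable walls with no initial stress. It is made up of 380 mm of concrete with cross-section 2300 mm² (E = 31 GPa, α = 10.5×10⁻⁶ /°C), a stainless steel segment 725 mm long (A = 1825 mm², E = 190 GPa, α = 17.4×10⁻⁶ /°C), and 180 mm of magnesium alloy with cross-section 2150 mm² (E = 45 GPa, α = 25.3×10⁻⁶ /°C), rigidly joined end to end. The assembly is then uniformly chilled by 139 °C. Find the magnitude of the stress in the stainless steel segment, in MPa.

Free thermal contraction of the whole bar: Σ αᵢΔT Lᵢ = 10.5×10⁻⁶×139×380 + 17.4×10⁻⁶×139×725 + 25.3×10⁻⁶×139×180 = 2.941 mm.
The walls prevent any net length change, so an axial force P (same in every segment) develops. Compatibility: P · Σ Lᵢ/(AᵢEᵢ) = δ_free.
The series flexibility is Σ Lᵢ/(AᵢEᵢ) = 380/(2300×31×10³) + 725/(1825×190×10³) + 180/(2150×45×10³) = 9.281×10⁻⁶ mm/N.
P = 2.941 / 9.281×10⁻⁶ = 316900 N = 316.9 kN, tensile.
σ_{stainless steel} = P / A = 316900 / 1825 = 173.6 MPa.

σ ≈ 174 MPa (tensile)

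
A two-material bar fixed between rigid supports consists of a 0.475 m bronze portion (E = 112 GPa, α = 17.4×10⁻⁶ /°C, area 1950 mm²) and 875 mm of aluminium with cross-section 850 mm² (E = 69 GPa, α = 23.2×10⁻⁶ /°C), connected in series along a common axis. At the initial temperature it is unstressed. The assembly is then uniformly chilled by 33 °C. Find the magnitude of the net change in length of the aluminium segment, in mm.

If the supports were absent, the total length change would be Σ αᵢΔT Lᵢ = 17.4×10⁻⁶×33×475 + 23.2×10⁻⁶×33×875 = 0.9426 mm.
Since the ends are fixed, an axial force P builds up, equal in every segment, with P · Σ Lᵢ/(AᵢEᵢ) = δ_free.
Σ Lᵢ/(AᵢEᵢ) = 475/(1950×112×10³) + 875/(850×69×10³) = 1.709×10⁻⁵ mm/N.
So P = 0.9426 / 1.709×10⁻⁵ = 55.15 kN, tensile.
For the aluminium segment, free thermal change = 23.2×10⁻⁶×33×875 = 0.6699 mm and elastic change from P = 55150×875/(850×69×10³) = 0.8227 mm; these oppose, so the net change is 0.153 mm (segment lengthens).

|ΔL| ≈ 0.153 mm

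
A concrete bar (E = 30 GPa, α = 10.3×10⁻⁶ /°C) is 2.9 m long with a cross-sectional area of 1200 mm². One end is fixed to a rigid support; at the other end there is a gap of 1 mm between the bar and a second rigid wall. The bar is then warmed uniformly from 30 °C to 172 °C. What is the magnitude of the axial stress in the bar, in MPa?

Free thermal elongation = αΔT L = 10.3×10⁻⁶ × 142 × 2900 = 4.242 mm.
After closing the 1 mm clearance, 4.242 − 1 = 3.242 mm of expansion remains to be suppressed by the wall.
That suppressed elongation corresponds to σ = E·Δ/L = 30×10³ × 3.242/2900 = 33.53 MPa.

σ ≈ 33.5 MPa (compressive)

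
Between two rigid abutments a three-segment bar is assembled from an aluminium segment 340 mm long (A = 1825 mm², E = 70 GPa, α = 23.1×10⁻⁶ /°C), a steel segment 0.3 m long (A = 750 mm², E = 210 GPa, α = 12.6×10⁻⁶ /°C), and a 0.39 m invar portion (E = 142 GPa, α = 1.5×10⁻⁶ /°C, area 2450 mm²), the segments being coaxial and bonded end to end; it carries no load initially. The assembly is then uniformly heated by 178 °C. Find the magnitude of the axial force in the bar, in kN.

Free thermal expansion of the whole bar: Σ αᵢΔT Lᵢ = 23.1×10⁻⁶×178×340 + 12.6×10⁻⁶×178×300 + 1.5×10⁻⁶×178×390 = 2.175 mm.
Since the ends are fixed, an axial force P builds up, equal in every segment, with P · Σ Lᵢ/(AᵢEᵢ) = δ_free.
Σ Lᵢ/(AᵢEᵢ) = 340/(1825×70×10³) + 300/(750×210×10³) + 390/(2450×142×10³) = 5.687×10⁻⁶ mm/N.
So P = 2.175 / 5.687×10⁻⁶ = 382.4 kN, compressive.

P ≈ 382 kN (compressive)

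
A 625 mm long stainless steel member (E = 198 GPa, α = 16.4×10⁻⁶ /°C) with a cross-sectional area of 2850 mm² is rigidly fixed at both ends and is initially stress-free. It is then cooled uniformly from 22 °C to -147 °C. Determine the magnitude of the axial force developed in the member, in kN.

The ends cannot move, so σ = EαΔT = 198×10³ × 16.4×10⁻⁶ × 169 = 548.8 MPa.
Then P = σA = 548.8 × 2850 mm² = 1564 kN, tensile.

P ≈ 1560 kN (tensile)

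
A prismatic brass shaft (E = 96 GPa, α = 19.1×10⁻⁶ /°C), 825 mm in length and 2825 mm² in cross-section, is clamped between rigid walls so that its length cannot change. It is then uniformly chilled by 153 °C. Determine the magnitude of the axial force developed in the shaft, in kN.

P ≈ 793 kN (tensile)

The ends cannot move, so σ = EαΔT = 96×10³ × 19.1×10⁻⁶ × 153 = 280.5 MPa.
Axial force P = σA = 280.5 × 2825 = 792500 N = 792.5 kN, tensile.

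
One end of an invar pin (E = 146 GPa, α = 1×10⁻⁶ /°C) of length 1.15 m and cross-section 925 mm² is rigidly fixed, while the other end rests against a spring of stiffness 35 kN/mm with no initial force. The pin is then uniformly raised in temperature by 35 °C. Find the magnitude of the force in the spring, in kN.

Free thermal expansion: δ_free = αΔT L = 1×10⁻⁶ × 35 × 1150 = 0.04025 mm.
With a force P in the spring, the elastic change of the pin is PL/(AE) and that of the spring is P/k; compatibility requires their sum to equal δ_free.
P [ L/(AE) + 1/k ] = δ_free → P [ 1150/(925×146×10³) + 1/(35×10³) ] = 0.04025.
P = 0.04025 / 3.709×10⁻⁵ = 1085 N.

P ≈ 1.09 kN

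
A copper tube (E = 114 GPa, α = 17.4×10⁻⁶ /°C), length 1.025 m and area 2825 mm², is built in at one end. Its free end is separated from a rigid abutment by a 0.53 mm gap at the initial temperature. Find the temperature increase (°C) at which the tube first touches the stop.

The gap closes when αΔT L = 0.53 mm, since the tube is still unstressed at that instant.
So ΔT = g/(αL) = 0.53/(17.4×10⁻⁶ × 1025) = 29.72 °C.

ΔT ≈ 29.7 °C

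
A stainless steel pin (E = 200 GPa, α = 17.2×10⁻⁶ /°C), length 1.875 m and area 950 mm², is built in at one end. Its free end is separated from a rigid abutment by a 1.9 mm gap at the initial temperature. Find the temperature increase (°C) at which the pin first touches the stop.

ΔT ≈ 58.9 °C

Contact occurs when the free expansion equals the gap: αΔT L = 1.9 mm.
ΔT = 1.9 / (17.2×10⁻⁶ × 1875) = 58.91 °C.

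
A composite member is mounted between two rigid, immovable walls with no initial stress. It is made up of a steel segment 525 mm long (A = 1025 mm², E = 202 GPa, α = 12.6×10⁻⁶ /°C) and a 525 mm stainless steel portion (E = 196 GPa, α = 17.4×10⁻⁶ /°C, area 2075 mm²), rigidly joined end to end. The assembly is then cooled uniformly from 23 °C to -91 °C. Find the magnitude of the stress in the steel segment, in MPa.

With the walls removed the bar would change length by δ_free = Σ αᵢΔT Lᵢ = 12.6×10⁻⁶×114×525 + 17.4×10⁻⁶×114×525 = 1.795 mm.
Since the ends are fixed, an axial force P builds up, equal in every segment, with P · Σ Lᵢ/(AᵢEᵢ) = δ_free.
Σ Lᵢ/(AᵢEᵢ) = 525/(1025×202×10³) + 525/(2075×196×10³) = 3.826×10⁻⁶ mm/N.
So P = 1.795 / 3.826×10⁻⁶ = 469.2 kN, tensile.
σ_{steel} = P / A = 469200 / 1025 = 457.8 MPa.

σ ≈ 458 MPa (tensile)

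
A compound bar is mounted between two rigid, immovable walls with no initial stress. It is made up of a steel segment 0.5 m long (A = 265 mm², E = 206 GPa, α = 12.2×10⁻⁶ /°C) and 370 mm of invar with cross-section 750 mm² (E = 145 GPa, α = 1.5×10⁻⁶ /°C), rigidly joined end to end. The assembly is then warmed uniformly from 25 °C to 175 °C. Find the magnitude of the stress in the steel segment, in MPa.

σ ≈ 300 MPa (compressive)

With the walls removed the bar would change length by δ_free = Σ αᵢΔT Lᵢ = 12.2×10⁻⁶×150×500 + 1.5×10⁻⁶×150×370 = 0.9982 mm.
Since the ends are fixed, an axial force P builds up, equal in every segment, with P · Σ Lᵢ/(AᵢEᵢ) = δ_free.
The series flexibility is Σ Lᵢ/(AᵢEᵢ) = 500/(265×206×10³) + 370/(750×145×10³) = 1.256×10⁻⁵ mm/N.
P = 0.9982 / 1.256×10⁻⁵ = 79470 N = 79.47 kN, compressive.
σ_{steel} = P / A = 79470 / 265 = 299.9 MPa.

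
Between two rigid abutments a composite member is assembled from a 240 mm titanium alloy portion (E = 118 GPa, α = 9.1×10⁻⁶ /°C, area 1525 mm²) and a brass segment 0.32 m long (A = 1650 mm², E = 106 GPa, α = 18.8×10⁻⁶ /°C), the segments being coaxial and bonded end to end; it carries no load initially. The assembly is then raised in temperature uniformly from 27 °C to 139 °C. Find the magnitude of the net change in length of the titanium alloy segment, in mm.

If the supports were absent, the total length change would be Σ αᵢΔT Lᵢ = 9.1×10⁻⁶×112×240 + 18.8×10⁻⁶×112×320 = 0.9184 mm.
Since the ends are fixed, an axial force P builds up, equal in every segment, with P · Σ Lᵢ/(AᵢEᵢ) = δ_free.
Σ Lᵢ/(AᵢEᵢ) = 240/(1525×118×10³) + 320/(1650×106×10³) = 3.163×10⁻⁶ mm/N.
So P = 0.9184 / 3.163×10⁻⁶ = 290.3 kN, compressive.
For the titanium alloy segment, free thermal change = 9.1×10⁻⁶×112×240 = 0.2446 mm and elastic change from P = 290300×240/(1525×118×10³) = 0.3872 mm; these oppose, so the net change is 0.143 mm (segment shortens).

|ΔL| ≈ 0.143 mm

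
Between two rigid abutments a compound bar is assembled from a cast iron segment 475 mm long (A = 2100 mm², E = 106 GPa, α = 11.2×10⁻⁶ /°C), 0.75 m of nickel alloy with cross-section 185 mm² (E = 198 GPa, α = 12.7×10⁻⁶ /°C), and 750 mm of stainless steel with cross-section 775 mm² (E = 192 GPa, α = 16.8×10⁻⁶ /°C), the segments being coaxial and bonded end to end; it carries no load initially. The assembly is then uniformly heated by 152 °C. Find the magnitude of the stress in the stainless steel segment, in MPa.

Free thermal expansion of the whole bar: Σ αᵢΔT Lᵢ = 11.2×10⁻⁶×152×475 + 12.7×10⁻⁶×152×750 + 16.8×10⁻⁶×152×750 = 4.172 mm.
The walls prevent any net length change, so an axial force P (same in every segment) develops. Compatibility: P · Σ Lᵢ/(AᵢEᵢ) = δ_free.
The series flexibility is Σ Lᵢ/(AᵢEᵢ) = 475/(2100×106×10³) + 750/(185×198×10³) + 750/(775×192×10³) = 2.765×10⁻⁵ mm/N.
P = 4.172 / 2.765×10⁻⁵ = 150900 N = 150.9 kN, compressive.
σ_{stainless steel} = P / A = 150900 / 775 = 194.7 MPa.

σ ≈ 195 MPa (compressive)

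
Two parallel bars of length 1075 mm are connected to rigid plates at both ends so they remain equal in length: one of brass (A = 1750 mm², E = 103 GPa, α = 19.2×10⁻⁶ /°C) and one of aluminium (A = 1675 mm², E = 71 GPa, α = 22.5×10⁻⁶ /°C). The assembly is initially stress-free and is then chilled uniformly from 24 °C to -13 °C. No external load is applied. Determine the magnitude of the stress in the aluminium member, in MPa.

Equilibrium of a rigid end plate with no external load gives equal and opposite internal forces ±P in the two members. Since α_{aluminium} > α_{brass}, cooling drives the aluminium into tension and the brass into compression.
Setting the final lengths equal and cancelling L: (α₁ − α₂)ΔT = P/(A₁E₁) + P/(A₂E₂).
|α₁ − α₂|·ΔT = 3.3×10⁻⁶ × 37 = 0.0001221.
1/(A₁E₁) + 1/(A₂E₂) = 1/(1750×103×10³) + 1/(1675×71×10³) = 1.396×10⁻⁸ N⁻¹.
P = 0.0001221 / 1.396×10⁻⁸ = 8749 N = 8.749 kN.
σ_{aluminium} = P/A₂ = 8749/1675 = 5.223 MPa, tensile.

σ ≈ 5.22 MPa (tensile)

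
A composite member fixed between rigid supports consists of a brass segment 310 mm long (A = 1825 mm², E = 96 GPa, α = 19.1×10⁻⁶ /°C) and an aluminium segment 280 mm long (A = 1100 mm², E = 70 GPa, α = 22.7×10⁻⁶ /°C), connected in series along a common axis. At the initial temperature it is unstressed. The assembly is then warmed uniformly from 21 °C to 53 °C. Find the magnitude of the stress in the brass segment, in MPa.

σ ≈ 39.8 MPa (compressive)

If the supports were absent, the total length change would be Σ αᵢΔT Lᵢ = 19.1×10⁻⁶×32×310 + 22.7×10⁻⁶×32×280 = 0.3929 mm.
The walls prevent any net length change, so an axial force P (same in every segment) develops. Compatibility: P · Σ Lᵢ/(AᵢEᵢ) = δ_free.
Σ Lᵢ/(AᵢEᵢ) = 310/(1825×96×10³) + 280/(1100×70×10³) = 5.406×10⁻⁶ mm/N.
So P = 0.3929 / 5.406×10⁻⁶ = 72.67 kN, compressive.
σ_{brass} = P / A = 72670 / 1825 = 39.82 MPa.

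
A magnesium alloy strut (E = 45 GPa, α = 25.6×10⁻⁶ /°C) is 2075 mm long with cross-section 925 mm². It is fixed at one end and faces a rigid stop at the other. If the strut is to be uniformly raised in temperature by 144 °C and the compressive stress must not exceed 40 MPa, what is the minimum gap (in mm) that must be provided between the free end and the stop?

g ≈ 5.8 mm

With no wall the strut would lengthen by αΔT L = 25.6×10⁻⁶ × 144 × 2075 = 7.649 mm.
At the allowable stress the elastic shortening the wall may impose is σL/E = 40 × 2075 / (45×10³) = 1.844 mm.
The gap must absorb the remainder: g_min = 7.649 − 1.844 = 5.805 mm.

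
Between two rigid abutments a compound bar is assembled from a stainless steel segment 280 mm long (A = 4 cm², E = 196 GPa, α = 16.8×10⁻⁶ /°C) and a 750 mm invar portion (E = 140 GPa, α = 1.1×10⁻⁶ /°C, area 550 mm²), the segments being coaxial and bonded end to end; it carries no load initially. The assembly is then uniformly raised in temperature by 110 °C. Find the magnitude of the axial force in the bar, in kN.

P ≈ 45.7 kN (compressive)

With the walls removed the bar would change length by δ_free = Σ αᵢΔT Lᵢ = 16.8×10⁻⁶×110×280 + 1.1×10⁻⁶×110×750 = 0.6082 mm.
Since the ends are fixed, an axial force P builds up, equal in every segment, with P · Σ Lᵢ/(AᵢEᵢ) = δ_free.
The series flexibility is Σ Lᵢ/(AᵢEᵢ) = 280/(400×196×10³) + 750/(550×140×10³) = 1.331×10⁻⁵ mm/N.
Hence P = δ_free / Σ(L/AE) = 0.6082/1.331×10⁻⁵ = 45.69 kN (compressive).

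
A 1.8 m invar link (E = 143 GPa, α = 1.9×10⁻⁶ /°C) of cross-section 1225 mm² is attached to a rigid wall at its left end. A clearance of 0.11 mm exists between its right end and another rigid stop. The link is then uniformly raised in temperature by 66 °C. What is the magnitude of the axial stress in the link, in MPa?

Unrestrained expansion: δ_free = αΔT L = 1.9×10⁻⁶ × 66 × 1800 = 0.2257 mm.
The gap closes (δ_free > 0.11 mm) and the wall then resists a further 0.2257 − 0.11 = 0.1157 mm of expansion.
Compatibility: PL/(AE) = 0.1157 mm, so σ = P/A = E × (0.1157/1800) = 9.193 MPa.

σ ≈ 9.19 MPa (compressive)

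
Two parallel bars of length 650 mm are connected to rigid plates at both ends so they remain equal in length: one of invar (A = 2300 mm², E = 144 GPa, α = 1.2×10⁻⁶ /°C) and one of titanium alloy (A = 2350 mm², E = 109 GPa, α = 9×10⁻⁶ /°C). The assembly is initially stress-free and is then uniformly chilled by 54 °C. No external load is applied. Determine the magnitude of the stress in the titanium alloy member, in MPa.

The titanium alloy has the larger α, so on cooling it would change length more than the invar if both were free. The rigid plates force a common final length, so the titanium alloy is put into tension and the invar into compression, with equal and opposite forces P (no external load).
Setting the final lengths equal and cancelling L: (α₁ − α₂)ΔT = P/(A₁E₁) + P/(A₂E₂).
|α₁ − α₂|·ΔT = 7.8×10⁻⁶ × 54 = 0.0004212.
1/(A₁E₁) + 1/(A₂E₂) = 1/(2300×144×10³) + 1/(2350×109×10³) = 6.923×10⁻⁹ N⁻¹.
So P = 0.0004212 / 6.923×10⁻⁹ = 60.84 kN.
σ_{titanium alloy} = P/A₂ = 60840/2350 = 25.89 MPa, tensile.

σ ≈ 25.9 MPa (tensile)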